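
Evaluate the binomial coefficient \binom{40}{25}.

40225345056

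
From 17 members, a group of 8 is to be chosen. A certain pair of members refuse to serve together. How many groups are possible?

19305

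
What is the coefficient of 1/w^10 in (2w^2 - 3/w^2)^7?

10206

General term: C(7,j)·(2w^2)^j·(-3/w^2)^(7-j), with w-exponent 2j − 2(7−j) = 4j − 14.
Set 4j − 14 = -10: j = 1.
C(7,1) = 7; 2^1 = 2; (-3)^6 = 729.
Coefficient = 7 · 2 · 729 = 10206.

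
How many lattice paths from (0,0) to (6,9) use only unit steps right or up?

5005

Each path is a sequence of 15 steps with 6 rights: C(15,6) = 5005.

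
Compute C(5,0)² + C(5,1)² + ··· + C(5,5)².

252

By Vandermonde's identity, Σ C(5,k)² = C(10,5) = 252.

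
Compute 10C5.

C(10,5) = (10·9·8·7·6) / 5! = 30240 / 120 = 252.

252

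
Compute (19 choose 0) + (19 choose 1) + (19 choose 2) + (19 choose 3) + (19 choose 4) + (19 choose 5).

1 + 19 + 171 + 969 + 3876 + 11628 = 16664.

16664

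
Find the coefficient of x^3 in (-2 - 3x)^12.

The general term is C(12,j)·(-2)^j·(-3x)^(12-j); the x^3 term has j = 9.
C(12,9) = 220.
Coefficient = C(12,9) · (-2)^9 · (-3)^3 = 220 · (-512) · (-27) = 3041280.

3041280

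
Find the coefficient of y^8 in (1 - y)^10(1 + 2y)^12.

Coefficient of y^8 = Σ_{j} C(10,j)·(-1)^j·C(12,8-j)·2^(8-j) for j from 0 to 8.
= 126720 + (-1013760) + 2661120 + (-3041280) + 1663200 + (-443520) + 55440 + (-2880) + 45 = 5085.

5085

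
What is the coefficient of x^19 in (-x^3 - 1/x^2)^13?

-715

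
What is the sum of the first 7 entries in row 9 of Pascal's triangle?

1 + 9 + 36 + 84 + 126 + 126 + 84 = 466.

466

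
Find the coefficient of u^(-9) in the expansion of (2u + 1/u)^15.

3640

General term: C(15,j)·(2u)^j·(1/u)^(15-j), with u-exponent 1j − 1(15−j) = 2j − 15.
Set 2j − 15 = -9: j = 3.
C(15,3) = 455; 2^3 = 8; 1^12 = 1.
Coefficient = 455 · 8 · 1 = 3640.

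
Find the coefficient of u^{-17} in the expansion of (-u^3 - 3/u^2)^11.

-649539

General term: C(11,j)·(-u^3)^j·(-3/u^2)^(11-j), with u-exponent 3j − 2(11−j) = 5j − 22.
Set 5j − 22 = -17: j = 1.
C(11,1) = 11; (-1)^1 = -1; (-3)^10 = 59049.
Coefficient = 11 · (-1) · 59049 = -649539.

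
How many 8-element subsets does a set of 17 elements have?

24310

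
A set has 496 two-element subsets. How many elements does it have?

n(n−1)/2 = 496 ⇒ n(n−1) = 992. Since 32·31 = 992, n = 32.

32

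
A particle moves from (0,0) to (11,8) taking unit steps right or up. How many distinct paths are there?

Each path is a sequence of 19 steps with 11 rights: C(19,11) = 75582.

75582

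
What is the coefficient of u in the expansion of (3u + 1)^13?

The general term is C(13,j)·(3u)^j·(1)^(13-j); the u^1 term has j = 1.
C(13,1) = 13.
Coefficient = C(13,1) · 3^1 = 13 · 3 = 39.

39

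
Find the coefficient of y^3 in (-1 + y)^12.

The general term is C(12,j)·(-1)^j·(y)^(12-j); the y^3 term has j = 9.
C(12,9) = 220.
Coefficient = C(12,9) · (-1)^9 = 220 · (-1) = -220.

-220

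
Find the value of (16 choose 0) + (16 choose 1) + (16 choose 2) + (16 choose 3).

1 + 16 + 120 + 560 = 697.

697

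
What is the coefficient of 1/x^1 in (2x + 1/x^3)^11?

General term: C(11,j)·(2x)^j·(1/x^3)^(11-j), with x-exponent 1j − 3(11−j) = 4j − 33.
Set 4j − 33 = -1: j = 8.
C(11,8) = 165; 2^8 = 256; 1^3 = 1.
Coefficient = 165 · 256 · 1 = 42240.

42240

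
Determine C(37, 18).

C(37,18) = (37·36·35·34·33·32·31·30·29·28·27·26·25·24·23·22·21·20) / 18! = 113146793787569865523200000 / 6402373705728000 = 17672631900.

17672631900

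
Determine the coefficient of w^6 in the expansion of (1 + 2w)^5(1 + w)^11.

36234

Coefficient of w^6 = Σ_{j} C(5,j)·2^j·C(11,6-j)·1^(6-j) for j from 0 to 5.
= 462 + 4620 + 13200 + 13200 + 4400 + 352 = 36234.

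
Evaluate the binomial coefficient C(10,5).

252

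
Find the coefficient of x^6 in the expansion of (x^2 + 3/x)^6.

General term: C(6,j)·(x^2)^j·(3/x)^(6-j), with x-exponent 2j − 1(6−j) = 3j − 6.
Set 3j − 6 = 6: j = 4.
C(6,4) = 15; 1^4 = 1; 3^2 = 9.
Coefficient = 15 · 1 · 9 = 135.

135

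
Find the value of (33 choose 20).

573166440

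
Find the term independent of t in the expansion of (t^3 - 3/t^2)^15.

General term: C(15,j)·(t^3)^j·(-3/t^2)^(15-j), with t-exponent 3j − 2(15−j) = 5j − 30.
Set 5j − 30 = 0: j = 6.
C(15,6) = 5005; 1^6 = 1; (-3)^9 = -19683.
Coefficient = 5005 · 1 · (-19683) = -98513415.

-98513415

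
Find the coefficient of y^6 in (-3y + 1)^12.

The general term is C(12,j)·(-3y)^j·(1)^(12-j); the y^6 term has j = 6.
C(12,6) = 924.
Coefficient = C(12,6) · (-3)^6 = 924 · 729 = 673596.

673596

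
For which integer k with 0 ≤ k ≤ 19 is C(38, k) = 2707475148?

12

C(38,k) increases on 0 ≤ k ≤ 19. C(38,11) = 1203322288 and C(38,12) = 2707475148, so k = 12.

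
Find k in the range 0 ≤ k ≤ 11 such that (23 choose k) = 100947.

C(23,k) increases on 0 ≤ k ≤ 11. C(23,5) = 33649 and C(23,6) = 100947, so k = 6.

6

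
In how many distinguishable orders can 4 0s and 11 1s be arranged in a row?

Choose positions for the 0s: C(15,4) = 1365.

1365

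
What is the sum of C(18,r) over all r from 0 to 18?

262144

The entries of row 18 sum to 2^18 = 262144.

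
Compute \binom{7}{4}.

35

C(7,4) = C(7,3) by symmetry.
C(7,3) = (7·6·5) / 3! = 210 / 6 = 35.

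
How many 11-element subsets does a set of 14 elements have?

C(14,11) = C(14,3) by symmetry.
C(14,3) = (14·13·12) / 3! = 2184 / 6 = 364.

364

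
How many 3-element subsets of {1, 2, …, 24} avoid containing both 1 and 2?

2002

All 3-subsets: C(24,3) = 2024. Those containing both fixed elements: C(22,1) = 22.
2024 − 22 = 2002.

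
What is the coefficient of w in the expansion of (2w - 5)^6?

-37500

The general term is C(6,j)·(2w)^j·(-5)^(6-j); the w^1 term has j = 1.
C(6,1) = 6.
Coefficient = C(6,1) · 2^1 · (-5)^5 = 6 · 2 · (-3125) = -37500.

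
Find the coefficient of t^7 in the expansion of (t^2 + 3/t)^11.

112266

General term: C(11,j)·(t^2)^j·(3/t)^(11-j), with t-exponent 2j − 1(11−j) = 3j − 11.
Set 3j − 11 = 7: j = 6.
C(11,6) = 462; 1^6 = 1; 3^5 = 243.
Coefficient = 462 · 1 · 243 = 112266.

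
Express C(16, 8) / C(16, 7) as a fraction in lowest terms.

9/8

C(n,k+1)/C(n,k) = (n−k)/(k+1) = (16−7)/(7+1) = 9/8.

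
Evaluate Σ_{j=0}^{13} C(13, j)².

By Vandermonde's identity, Σ C(13,j)² = C(26,13) = 10400600.

10400600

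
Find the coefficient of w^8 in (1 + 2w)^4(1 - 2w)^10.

Coefficient of w^8 = Σ_{j} C(4,j)·2^j·C(10,8-j)·(-2)^(8-j) for j from 0 to 4.
= 11520 + (-122880) + 322560 + (-258048) + 53760 = 6912.

6912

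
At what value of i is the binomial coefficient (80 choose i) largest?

C(80,i) is maximized at i = 80/2 = 40.

40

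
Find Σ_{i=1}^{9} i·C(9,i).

2304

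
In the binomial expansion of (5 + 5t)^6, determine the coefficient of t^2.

The general term is C(6,j)·(5)^j·(5t)^(6-j); the t^2 term has j = 4.
C(6,4) = 15.
Coefficient = C(6,4) · 5^4 · 5^2 = 15 · 625 · 25 = 234375.

234375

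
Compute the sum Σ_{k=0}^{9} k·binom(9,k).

Since k·C(9,k) = 9·C(8,k−1), the sum is 9·2^8 = 9·256 = 2304.

2304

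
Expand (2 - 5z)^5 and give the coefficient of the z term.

-400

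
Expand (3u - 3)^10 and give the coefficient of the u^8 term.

The general term is C(10,j)·(3u)^j·(-3)^(10-j); the u^8 term has j = 8.
C(10,8) = 45.
Coefficient = C(10,8) · 3^8 · (-3)^2 = 45 · 6561 · 9 = 2657205.

2657205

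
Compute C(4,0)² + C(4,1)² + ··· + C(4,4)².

Σ C(4,k)² is the coefficient of x^4 in (1+x)^4(1+x)^4 = (1+x)^8, i.e. C(8,4) = 70.

70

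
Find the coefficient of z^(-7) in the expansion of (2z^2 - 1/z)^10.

-20

General term: C(10,j)·(2z^2)^j·(-1/z)^(10-j), with z-exponent 2j − 1(10−j) = 3j − 10.
Set 3j − 10 = -7: j = 1.
C(10,1) = 10; 2^1 = 2; (-1)^9 = -1.
Coefficient = 10 · 2 · (-1) = -20.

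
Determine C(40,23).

C(40,23) = C(40,17) by symmetry.
C(40,17) = (40·39·38·37·36·35·34·33·32·31·30·29·28·27·26·25·24) / 17! = 31560991604212034764800000 / 355687428096000 = 88732378800.

88732378800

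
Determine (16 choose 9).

C(16,9) = C(16,7) by symmetry.
C(16,7) = (16·15·14·13·12·11·10) / 7! = 57657600 / 5040 = 11440.

11440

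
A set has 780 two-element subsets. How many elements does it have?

40

n(n−1)/2 = 780 ⇒ n(n−1) = 1560. Since 40·39 = 1560, n = 40.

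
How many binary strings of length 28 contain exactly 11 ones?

Choose the 11 positions: C(28,11) = 21474180.

21474180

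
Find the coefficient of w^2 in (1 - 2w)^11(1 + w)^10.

Coefficient of w^2 = Σ_{j} C(11,j)·(-2)^j·C(10,2-j)·1^(2-j) for j from 0 to 2.
= 45 + (-220) + 220 = 45.

45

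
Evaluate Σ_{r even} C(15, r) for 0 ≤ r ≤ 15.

Even-r terms of row 15 sum to 2^14 = 16384.

16384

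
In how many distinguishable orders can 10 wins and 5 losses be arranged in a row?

Choose positions for the wins: C(15,10) = 3003.

3003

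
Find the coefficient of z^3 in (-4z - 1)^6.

1280

The general term is C(6,j)·(-4z)^j·(-1)^(6-j); the z^3 term has j = 3.
C(6,3) = 20.
Coefficient = C(6,3) · (-4)^3 · (-1)^3 = 20 · (-64) · (-1) = 1280.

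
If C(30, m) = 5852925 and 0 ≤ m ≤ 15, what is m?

C(30,m) increases on 0 ≤ m ≤ 15. C(30,7) = 2035800 and C(30,8) = 5852925, so m = 8.

8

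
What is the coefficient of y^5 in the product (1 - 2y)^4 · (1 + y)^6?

Coefficient of y^5 = Σ_{j} C(4,j)·(-2)^j·C(6,5-j)·1^(5-j) for j from 0 to 4.
= 6 + (-120) + 480 + (-480) + 96 = -18.

-18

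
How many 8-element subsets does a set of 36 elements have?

30260340

C(36,8) = (36·35·34·33·32·31·30·29) / 8! = 1220096908800 / 40320 = 30260340.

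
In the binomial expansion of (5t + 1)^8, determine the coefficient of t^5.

175000

The general term is C(8,j)·(5t)^j·(1)^(8-j); the t^5 term has j = 5.
C(8,5) = 56.
Coefficient = C(8,5) · 5^5 = 56 · 3125 = 175000.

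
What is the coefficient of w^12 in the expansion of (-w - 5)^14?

2275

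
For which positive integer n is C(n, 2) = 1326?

52

n(n−1)/2 = 1326 ⇒ n(n−1) = 2652. Since 52·51 = 2652, n = 52.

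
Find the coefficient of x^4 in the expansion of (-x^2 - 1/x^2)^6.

15

General term: C(6,j)·(-x^2)^j·(-1/x^2)^(6-j), with x-exponent 2j − 2(6−j) = 4j − 12.
Set 4j − 12 = 4: j = 4.
C(6,4) = 15; (-1)^4 = 1; (-1)^2 = 1.
Coefficient = 15 · 1 · 1 = 15.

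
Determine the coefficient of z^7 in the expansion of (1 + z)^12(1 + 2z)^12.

Coefficient of z^7 = Σ_{j} C(12,j)·1^j·C(12,7-j)·2^(7-j) for j from 0 to 7.
= 101376 + 709632 + 1672704 + 1742400 + 871200 + 209088 + 22176 + 792 = 5329368.

5329368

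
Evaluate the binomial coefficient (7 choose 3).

C(7,3) = (7·6·5) / 3! = 210 / 6 = 35.

35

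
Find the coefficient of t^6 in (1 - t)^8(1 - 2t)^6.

22180

Coefficient of t^6 = Σ_{j} C(8,j)·(-1)^j·C(6,6-j)·(-2)^(6-j) for j from 0 to 6.
= 64 + 1536 + 6720 + 8960 + 4200 + 672 + 28 = 22180.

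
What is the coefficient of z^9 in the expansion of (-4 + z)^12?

-14080

The general term is C(12,j)·(-4)^j·(z)^(12-j); the z^9 term has j = 3.
C(12,3) = 220.
Coefficient = C(12,3) · (-4)^3 = 220 · (-64) = -14080.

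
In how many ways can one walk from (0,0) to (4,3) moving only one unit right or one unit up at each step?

35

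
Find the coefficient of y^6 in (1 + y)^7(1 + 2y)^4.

Coefficient of y^6 = Σ_{j} C(7,j)·1^j·C(4,6-j)·2^(6-j) for j from 2 to 6.
= 336 + 1120 + 840 + 168 + 7 = 2471.

2471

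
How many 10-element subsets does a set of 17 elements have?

19448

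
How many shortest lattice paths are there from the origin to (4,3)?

Each path is a sequence of 7 steps with 4 rights: C(7,4) = 35.

35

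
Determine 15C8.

C(15,8) = C(15,7) by symmetry.
C(15,7) = (15·14·13·12·11·10·9) / 7! = 32432400 / 5040 = 6435.

6435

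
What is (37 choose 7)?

10295472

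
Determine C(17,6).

12376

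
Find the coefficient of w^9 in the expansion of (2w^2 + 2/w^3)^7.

896

General term: C(7,j)·(2w^2)^j·(2/w^3)^(7-j), with w-exponent 2j − 3(7−j) = 5j − 21.
Set 5j − 21 = 9: j = 6.
C(7,6) = 7; 2^6 = 64; 2^1 = 2.
Coefficient = 7 · 64 · 2 = 896.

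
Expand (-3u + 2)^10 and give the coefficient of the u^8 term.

1180980

The general term is C(10,j)·(-3u)^j·(2)^(10-j); the u^8 term has j = 8.
C(10,8) = 45.
Coefficient = C(10,8) · (-3)^8 · 2^2 = 45 · 6561 · 4 = 1180980.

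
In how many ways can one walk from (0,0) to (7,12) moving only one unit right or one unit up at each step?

50388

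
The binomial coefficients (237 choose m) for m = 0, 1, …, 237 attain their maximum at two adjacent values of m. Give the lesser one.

118

For odd n = 237, C(237,m) peaks at m = (n−1)/2 and (n+1)/2; the lesser is 118.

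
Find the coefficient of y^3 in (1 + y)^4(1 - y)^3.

-3

Coefficient of y^3 = Σ_{j} C(4,j)·1^j·C(3,3-j)·(-1)^(3-j) for j from 0 to 3.
= (-1) + 12 + (-18) + 4 = -3.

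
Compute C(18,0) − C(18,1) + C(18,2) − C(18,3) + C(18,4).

The partial alternating sum Σ_{k=0}^{4} (−1)^k C(18,k) = (−1)^4 C(17,4) = 2380.

2380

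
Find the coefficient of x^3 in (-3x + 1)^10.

-3240

The general term is C(10,j)·(-3x)^j·(1)^(10-j); the x^3 term has j = 3.
C(10,3) = 120.
Coefficient = C(10,3) · (-3)^3 = 120 · (-27) = -3240.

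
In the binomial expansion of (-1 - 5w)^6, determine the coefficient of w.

The general term is C(6,j)·(-1)^j·(-5w)^(6-j); the w^1 term has j = 5.
C(6,5) = 6.
Coefficient = C(6,5) · (-1)^5 · (-5)^1 = 6 · (-1) · (-5) = 30.

30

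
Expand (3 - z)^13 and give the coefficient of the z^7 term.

-1250964

The general term is C(13,j)·(3)^j·(-z)^(13-j); the z^7 term has j = 6.
C(13,6) = 1716.
Coefficient = C(13,6) · 3^6 · (-1)^7 = 1716 · 729 · (-1) = -1250964.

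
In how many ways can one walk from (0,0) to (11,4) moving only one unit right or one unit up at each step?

Each path is a sequence of 15 steps with 11 rights: C(15,11) = 1365.

1365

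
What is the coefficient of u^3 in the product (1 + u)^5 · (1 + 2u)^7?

Coefficient of u^3 = Σ_{j} C(5,j)·1^j·C(7,3-j)·2^(3-j) for j from 0 to 3.
= 280 + 420 + 140 + 10 = 850.

850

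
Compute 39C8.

61523748

C(39,8) = (39·38·37·36·35·34·33·32) / 8! = 2480637519360 / 40320 = 61523748.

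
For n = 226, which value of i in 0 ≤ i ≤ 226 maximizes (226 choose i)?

113

C(226,i) is maximized at i = 226/2 = 113.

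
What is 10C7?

120

C(10,7) = C(10,3) by symmetry.
C(10,3) = (10·9·8) / 3! = 720 / 6 = 120.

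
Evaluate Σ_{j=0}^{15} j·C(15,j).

245760

Since j·C(15,j) = 15·C(14,j−1), the sum is 15·2^14 = 15·16384 = 245760.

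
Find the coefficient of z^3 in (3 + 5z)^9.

7654500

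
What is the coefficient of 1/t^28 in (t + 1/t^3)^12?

66

General term: C(12,j)·(t)^j·(1/t^3)^(12-j), with t-exponent 1j − 3(12−j) = 4j − 36.
Set 4j − 36 = -28: j = 2.
C(12,2) = 66; 1^2 = 1; 1^10 = 1.
Coefficient = 66 · 1 · 1 = 66.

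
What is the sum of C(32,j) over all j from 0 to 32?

4294967296

The entries of row 32 sum to 2^32 = 4294967296.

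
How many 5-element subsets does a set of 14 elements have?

C(14,5) = (14·13·12·11·10) / 5! = 240240 / 120 = 2002.

2002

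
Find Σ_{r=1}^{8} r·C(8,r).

1024

Differentiating (1+x)^8 and setting x=1: Σ r·C(8,r) = 8·2^7 = 1024.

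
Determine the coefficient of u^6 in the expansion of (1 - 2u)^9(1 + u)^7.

Coefficient of u^6 = Σ_{j} C(9,j)·(-2)^j·C(7,6-j)·1^(6-j) for j from 0 to 6.
= 7 + (-378) + 5040 + (-23520) + 42336 + (-28224) + 5376 = 637.

637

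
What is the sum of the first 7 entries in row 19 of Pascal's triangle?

1 + 19 + 171 + 969 + 3876 + 11628 + 27132 = 43796.

43796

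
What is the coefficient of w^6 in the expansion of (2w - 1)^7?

The general term is C(7,j)·(2w)^j·(-1)^(7-j); the w^6 term has j = 6.
C(7,6) = 7.
Coefficient = C(7,6) · 2^6 · (-1)^1 = 7 · 64 · (-1) = -448.

-448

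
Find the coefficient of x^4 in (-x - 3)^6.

The general term is C(6,j)·(-x)^j·(-3)^(6-j); the x^4 term has j = 4.
C(6,4) = 15.
Coefficient = C(6,4) · (-3)^2 = 15 · 9 = 135.

135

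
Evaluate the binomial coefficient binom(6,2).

C(6,2) = (6·5) / 2! = 30 / 2 = 15.

15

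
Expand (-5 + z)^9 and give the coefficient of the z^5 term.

78750

The general term is C(9,j)·(-5)^j·(z)^(9-j); the z^5 term has j = 4.
C(9,4) = 126.
Coefficient = C(9,4) · (-5)^4 = 126 · 625 = 78750.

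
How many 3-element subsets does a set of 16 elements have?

C(16,3) = (16·15·14) / 3! = 3360 / 6 = 560.

560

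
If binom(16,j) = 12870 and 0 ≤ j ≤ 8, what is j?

8

C(16,j) increases on 0 ≤ j ≤ 8. C(16,7) = 11440 and C(16,8) = 12870, so j = 8.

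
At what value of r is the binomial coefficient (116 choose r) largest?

C(116,r) is maximized at r = 116/2 = 58.

58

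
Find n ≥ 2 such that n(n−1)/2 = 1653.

58

n(n−1)/2 = 1653 ⇒ n(n−1) = 3306. Since 58·57 = 3306, n = 58.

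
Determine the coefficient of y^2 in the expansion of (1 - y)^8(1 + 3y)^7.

49

Coefficient of y^2 = Σ_{j} C(8,j)·(-1)^j·C(7,2-j)·3^(2-j) for j from 0 to 2.
= 189 + (-168) + 28 = 49.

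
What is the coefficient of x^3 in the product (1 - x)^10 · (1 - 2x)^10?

-3780

Coefficient of x^3 = Σ_{j} C(10,j)·(-1)^j·C(10,3-j)·(-2)^(3-j) for j from 0 to 3.
= (-960) + (-1800) + (-900) + (-120) = -3780.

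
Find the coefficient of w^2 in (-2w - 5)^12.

2578125000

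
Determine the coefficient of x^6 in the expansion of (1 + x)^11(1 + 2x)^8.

Coefficient of x^6 = Σ_{j} C(11,j)·1^j·C(8,6-j)·2^(6-j) for j from 0 to 6.
= 1792 + 19712 + 61600 + 73920 + 36960 + 7392 + 462 = 201838.

201838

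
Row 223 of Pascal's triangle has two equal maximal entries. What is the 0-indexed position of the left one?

For odd n = 223, C(223,m) peaks at m = (n−1)/2 and (n+1)/2; the smaller is 111.

111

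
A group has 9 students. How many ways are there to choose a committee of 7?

36

This is C(9,7) = 36.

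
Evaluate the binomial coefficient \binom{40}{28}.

5586853480

C(40,28) = C(40,12) by symmetry.
C(40,12) = (40·39·38·37·36·35·34·33·32·31·30·29) / 12! = 2676111755885568000 / 479001600 = 5586853480.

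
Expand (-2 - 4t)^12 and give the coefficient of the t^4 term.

32440320

The general term is C(12,j)·(-2)^j·(-4t)^(12-j); the t^4 term has j = 8.
C(12,8) = 495.
Coefficient = C(12,8) · (-2)^8 · (-4)^4 = 495 · 256 · 256 = 32440320.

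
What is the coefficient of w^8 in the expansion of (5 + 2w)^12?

79200000

The general term is C(12,j)·(5)^j·(2w)^(12-j); the w^8 term has j = 4.
C(12,4) = 495.
Coefficient = C(12,4) · 5^4 · 2^8 = 495 · 625 · 256 = 79200000.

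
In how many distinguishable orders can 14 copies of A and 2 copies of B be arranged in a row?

120

Choose positions for the A's: C(16,14) = 120.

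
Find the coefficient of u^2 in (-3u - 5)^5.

-11250

The general term is C(5,j)·(-3u)^j·(-5)^(5-j); the u^2 term has j = 2.
C(5,2) = 10.
Coefficient = C(5,2) · (-3)^2 · (-5)^3 = 10 · 9 · (-125) = -11250.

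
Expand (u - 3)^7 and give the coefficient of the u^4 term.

The general term is C(7,j)·(u)^j·(-3)^(7-j); the u^4 term has j = 4.
C(7,4) = 35.
Coefficient = C(7,4) · (-3)^3 = 35 · (-27) = -945.

-945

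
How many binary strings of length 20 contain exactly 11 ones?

Choose the 11 positions: C(20,11) = 167960.

167960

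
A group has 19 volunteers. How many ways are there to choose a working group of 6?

This is C(19,6) = 27132.

27132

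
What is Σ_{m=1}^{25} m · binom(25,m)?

419430400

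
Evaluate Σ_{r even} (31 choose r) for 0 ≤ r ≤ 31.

1073741824

Half of (1+1)^31 + (1−1)^31 gives the even-index sum: 2^30 = 1073741824.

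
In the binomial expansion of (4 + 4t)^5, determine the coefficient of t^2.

The general term is C(5,j)·(4)^j·(4t)^(5-j); the t^2 term has j = 3.
C(5,3) = 10.
Coefficient = C(5,3) · 4^3 · 4^2 = 10 · 64 · 16 = 10240.

10240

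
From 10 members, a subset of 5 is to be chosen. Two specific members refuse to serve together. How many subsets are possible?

196

All 5-subsets: C(10,5) = 252. Those containing both fixed elements: C(8,3) = 56.
252 − 56 = 196.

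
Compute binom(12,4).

C(12,4) = (12·11·10·9) / 4! = 11880 / 24 = 495.

495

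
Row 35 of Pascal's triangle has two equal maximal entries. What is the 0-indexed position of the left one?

For odd n = 35, C(35,k) peaks at k = (n−1)/2 and (n+1)/2; the lower is 17.

17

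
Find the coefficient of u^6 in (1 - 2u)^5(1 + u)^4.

Coefficient of u^6 = Σ_{j} C(5,j)·(-2)^j·C(4,6-j)·1^(6-j) for j from 2 to 5.
= 40 + (-320) + 480 + (-128) = 72.

72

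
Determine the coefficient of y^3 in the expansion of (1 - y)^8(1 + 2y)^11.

Coefficient of y^3 = Σ_{j} C(8,j)·(-1)^j·C(11,3-j)·2^(3-j) for j from 0 to 3.
= 1320 + (-1760) + 616 + (-56) = 120.

120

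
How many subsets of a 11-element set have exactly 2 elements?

Choose the 2 positions: C(11,2) = 55.

55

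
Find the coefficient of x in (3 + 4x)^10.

787320

The general term is C(10,j)·(3)^j·(4x)^(10-j); the x^1 term has j = 9.
C(10,9) = 10.
Coefficient = C(10,9) · 3^9 · 4^1 = 10 · 19683 · 4 = 787320.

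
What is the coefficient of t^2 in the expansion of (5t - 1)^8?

The general term is C(8,j)·(5t)^j·(-1)^(8-j); the t^2 term has j = 2.
C(8,2) = 28.
Coefficient = C(8,2) · 5^2 = 28 · 25 = 700.

700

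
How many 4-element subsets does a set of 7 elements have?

35

C(7,4) = C(7,3) by symmetry.
C(7,3) = (7·6·5) / 3! = 210 / 6 = 35.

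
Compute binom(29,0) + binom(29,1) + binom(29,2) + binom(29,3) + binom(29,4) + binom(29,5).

146596

1 + 29 + 406 + 3654 + 23751 + 118755 = 146596.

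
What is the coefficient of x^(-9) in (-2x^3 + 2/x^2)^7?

General term: C(7,j)·(-2x^3)^j·(2/x^2)^(7-j), with x-exponent 3j − 2(7−j) = 5j − 14.
Set 5j − 14 = -9: j = 1.
C(7,1) = 7; (-2)^1 = -2; 2^6 = 64.
Coefficient = 7 · (-2) · 64 = -896.

-896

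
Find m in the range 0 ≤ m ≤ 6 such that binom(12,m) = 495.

4

C(12,m) increases on 0 ≤ m ≤ 6. C(12,3) = 220 and C(12,4) = 495, so m = 4.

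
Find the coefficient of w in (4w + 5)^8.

The general term is C(8,j)·(4w)^j·(5)^(8-j); the w^1 term has j = 1.
C(8,1) = 8.
Coefficient = C(8,1) · 4^1 · 5^7 = 8 · 4 · 78125 = 2500000.

2500000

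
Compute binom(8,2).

28

C(8,2) = (8·7) / 2! = 56 / 2 = 28.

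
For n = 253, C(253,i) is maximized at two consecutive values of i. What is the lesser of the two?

126

For odd n = 253, C(253,i) peaks at i = (n−1)/2 and (n+1)/2; the lesser is 126.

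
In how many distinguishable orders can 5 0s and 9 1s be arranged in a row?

2002

Choose positions for the 0s: C(14,5) = 2002.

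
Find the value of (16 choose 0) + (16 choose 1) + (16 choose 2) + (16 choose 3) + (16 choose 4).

1 + 16 + 120 + 560 + 1820 = 2517.

2517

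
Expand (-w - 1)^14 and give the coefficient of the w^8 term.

The general term is C(14,j)·(-w)^j·(-1)^(14-j); the w^8 term has j = 8.
C(14,8) = 3003.
Coefficient = C(14,8) = 3003.

3003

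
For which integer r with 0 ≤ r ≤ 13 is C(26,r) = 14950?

C(26,r) increases on 0 ≤ r ≤ 13. C(26,3) = 2600 and C(26,4) = 14950, so r = 4.

4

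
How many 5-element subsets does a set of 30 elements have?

C(30,5) = (30·29·28·27·26) / 5! = 17100720 / 120 = 142506.

142506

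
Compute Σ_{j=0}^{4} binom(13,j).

1093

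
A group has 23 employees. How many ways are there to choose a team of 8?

490314

This is C(23,8) = 490314.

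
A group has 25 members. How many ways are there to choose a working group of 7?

480700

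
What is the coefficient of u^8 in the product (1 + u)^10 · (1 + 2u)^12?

9007965

Coefficient of u^8 = Σ_{j} C(10,j)·1^j·C(12,8-j)·2^(8-j) for j from 0 to 8.
= 126720 + 1013760 + 2661120 + 3041280 + 1663200 + 443520 + 55440 + 2880 + 45 = 9007965.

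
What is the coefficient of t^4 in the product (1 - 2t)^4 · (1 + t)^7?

Coefficient of t^4 = Σ_{j} C(4,j)·(-2)^j·C(7,4-j)·1^(4-j) for j from 0 to 4.
= 35 + (-280) + 504 + (-224) + 16 = 51.

51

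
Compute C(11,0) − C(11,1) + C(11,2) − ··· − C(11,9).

-10

The partial alternating sum Σ_{k=0}^{9} (−1)^k C(11,k) = (−1)^9 C(10,9) = -10.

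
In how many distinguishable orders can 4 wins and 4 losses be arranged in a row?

Choose positions for the wins: C(8,4) = 70.

70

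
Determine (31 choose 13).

C(31,13) = (31·30·29·28·27·26·25·24·23·22·21·20·19) / 13! = 1284342188088960000 / 6227020800 = 206253075.

206253075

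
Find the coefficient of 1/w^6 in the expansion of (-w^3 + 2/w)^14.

General term: C(14,j)·(-w^3)^j·(2/w)^(14-j), with w-exponent 3j − 1(14−j) = 4j − 14.
Set 4j − 14 = -6: j = 2.
C(14,2) = 91; (-1)^2 = 1; 2^12 = 4096.
Coefficient = 91 · 1 · 4096 = 372736.

372736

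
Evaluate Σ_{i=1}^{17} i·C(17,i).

Differentiating (1+x)^17 and setting x=1: Σ i·C(17,i) = 17·2^16 = 1114112.

1114112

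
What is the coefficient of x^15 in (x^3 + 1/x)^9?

84

General term: C(9,j)·(x^3)^j·(1/x)^(9-j), with x-exponent 3j − 1(9−j) = 4j − 9.
Set 4j − 9 = 15: j = 6.
C(9,6) = 84; 1^6 = 1; 1^3 = 1.
Coefficient = 84 · 1 · 1 = 84.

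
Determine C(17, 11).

12376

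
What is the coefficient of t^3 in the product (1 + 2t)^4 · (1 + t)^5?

Coefficient of t^3 = Σ_{j} C(4,j)·2^j·C(5,3-j)·1^(3-j) for j from 0 to 3.
= 10 + 80 + 120 + 32 = 242.

242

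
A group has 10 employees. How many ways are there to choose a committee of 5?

252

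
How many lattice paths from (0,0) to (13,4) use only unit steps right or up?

2380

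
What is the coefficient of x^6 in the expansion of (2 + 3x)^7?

The general term is C(7,j)·(2)^j·(3x)^(7-j); the x^6 term has j = 1.
C(7,1) = 7.
Coefficient = C(7,1) · 2^1 · 3^6 = 7 · 2 · 729 = 10206.

10206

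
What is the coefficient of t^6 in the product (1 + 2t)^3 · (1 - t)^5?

-26

Coefficient of t^6 = Σ_{j} C(3,j)·2^j·C(5,6-j)·(-1)^(6-j) for j from 1 to 3.
= (-6) + 60 + (-80) = -26.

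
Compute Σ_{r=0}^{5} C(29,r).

146596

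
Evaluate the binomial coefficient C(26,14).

9657700

C(26,14) = C(26,12) by symmetry.
C(26,12) = (26·25·24·23·22·21·20·19·18·17·16·15) / 12! = 4626053752320000 / 479001600 = 9657700.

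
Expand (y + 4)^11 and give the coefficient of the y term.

The general term is C(11,j)·(y)^j·(4)^(11-j); the y^1 term has j = 1.
C(11,1) = 11.
Coefficient = C(11,1) · 4^10 = 11 · 1048576 = 11534336.

11534336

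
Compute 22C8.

C(22,8) = (22·21·20·19·18·17·16·15) / 8! = 12893126400 / 40320 = 319770.

319770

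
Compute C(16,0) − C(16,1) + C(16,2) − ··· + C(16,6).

The partial alternating sum Σ_{k=0}^{6} (−1)^k C(16,k) = (−1)^6 C(15,6) = 5005.

5005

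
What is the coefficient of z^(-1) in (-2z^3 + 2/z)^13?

General term: C(13,j)·(-2z^3)^j·(2/z)^(13-j), with z-exponent 3j − 1(13−j) = 4j − 13.
Set 4j − 13 = -1: j = 3.
C(13,3) = 286; (-2)^3 = -8; 2^10 = 1024.
Coefficient = 286 · (-8) · 1024 = -2342912.

-2342912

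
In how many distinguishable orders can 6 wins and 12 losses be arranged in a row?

Choose positions for the wins: C(18,6) = 18564.

18564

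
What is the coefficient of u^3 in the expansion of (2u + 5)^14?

The general term is C(14,j)·(2u)^j·(5)^(14-j); the u^3 term has j = 3.
C(14,3) = 364.
Coefficient = C(14,3) · 2^3 · 5^11 = 364 · 8 · 48828125 = 142187500000.

142187500000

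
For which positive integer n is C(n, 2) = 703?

n(n−1)/2 = 703 ⇒ n(n−1) = 1406. Since 38·37 = 1406, n = 38.

38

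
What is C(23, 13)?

1144066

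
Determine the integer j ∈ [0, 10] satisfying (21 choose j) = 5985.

4

C(21,j) increases on 0 ≤ j ≤ 10. C(21,3) = 1330 and C(21,4) = 5985, so j = 4.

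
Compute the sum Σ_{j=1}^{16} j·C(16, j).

Differentiating (1+x)^16 and setting x=1: Σ j·C(16,j) = 16·2^15 = 524288.

524288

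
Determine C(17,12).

6188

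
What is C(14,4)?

1001

C(14,4) = (14·13·12·11) / 4! = 24024 / 24 = 1001.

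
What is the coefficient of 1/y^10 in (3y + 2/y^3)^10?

General term: C(10,j)·(3y)^j·(2/y^3)^(10-j), with y-exponent 1j − 3(10−j) = 4j − 30.
Set 4j − 30 = -10: j = 5.
C(10,5) = 252; 3^5 = 243; 2^5 = 32.
Coefficient = 252 · 243 · 32 = 1959552.

1959552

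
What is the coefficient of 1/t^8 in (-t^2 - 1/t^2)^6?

6

General term: C(6,j)·(-t^2)^j·(-1/t^2)^(6-j), with t-exponent 2j − 2(6−j) = 4j − 12.
Set 4j − 12 = -8: j = 1.
C(6,1) = 6; (-1)^1 = -1; (-1)^5 = -1.
Coefficient = 6 · (-1) · (-1) = 6.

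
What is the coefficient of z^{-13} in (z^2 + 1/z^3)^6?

General term: C(6,j)·(z^2)^j·(1/z^3)^(6-j), with z-exponent 2j − 3(6−j) = 5j − 18.
Set 5j − 18 = -13: j = 1.
C(6,1) = 6; 1^1 = 1; 1^5 = 1.
Coefficient = 6 · 1 · 1 = 6.

6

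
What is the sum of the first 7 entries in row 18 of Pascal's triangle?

1 + 18 + 153 + 816 + 3060 + 8568 + 18564 = 31180.

31180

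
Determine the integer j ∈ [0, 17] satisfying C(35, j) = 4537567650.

17

C(35,j) increases on 0 ≤ j ≤ 17. C(35,16) = 4059928950 and C(35,17) = 4537567650, so j = 17.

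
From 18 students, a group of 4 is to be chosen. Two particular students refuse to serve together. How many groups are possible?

All 4-subsets: C(18,4) = 3060. Those containing both fixed elements: C(16,2) = 120.
3060 − 120 = 2940.

2940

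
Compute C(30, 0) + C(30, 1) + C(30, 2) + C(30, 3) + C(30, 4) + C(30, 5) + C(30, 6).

1 + 30 + 435 + 4060 + 27405 + 142506 + 593775 = 768212.

768212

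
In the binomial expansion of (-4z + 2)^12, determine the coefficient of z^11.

-100663296

The general term is C(12,j)·(-4z)^j·(2)^(12-j); the z^11 term has j = 11.
C(12,11) = 12.
Coefficient = C(12,11) · (-4)^11 · 2^1 = 12 · (-4194304) · 2 = -100663296.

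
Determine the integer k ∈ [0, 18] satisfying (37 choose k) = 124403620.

C(37,k) increases on 0 ≤ k ≤ 18. C(37,8) = 38608020 and C(37,9) = 124403620, so k = 9.

9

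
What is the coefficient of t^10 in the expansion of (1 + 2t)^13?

292864

The general term is C(13,j)·(1)^j·(2t)^(13-j); the t^10 term has j = 3.
C(13,3) = 286.
Coefficient = C(13,3) · 2^10 = 286 · 1024 = 292864.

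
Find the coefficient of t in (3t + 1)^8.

24

The general term is C(8,j)·(3t)^j·(1)^(8-j); the t^1 term has j = 1.
C(8,1) = 8.
Coefficient = C(8,1) · 3^1 = 8 · 3 = 24.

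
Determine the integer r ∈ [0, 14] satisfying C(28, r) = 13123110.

10

C(28,r) increases on 0 ≤ r ≤ 14. C(28,9) = 6906900 and C(28,10) = 13123110, so r = 10.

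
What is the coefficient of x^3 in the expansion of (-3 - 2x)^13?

-135104112

The general term is C(13,j)·(-3)^j·(-2x)^(13-j); the x^3 term has j = 10.
C(13,10) = 286.
Coefficient = C(13,10) · (-3)^10 · (-2)^3 = 286 · 59049 · (-8) = -135104112.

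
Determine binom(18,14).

3060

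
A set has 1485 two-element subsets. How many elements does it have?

n(n−1)/2 = 1485 ⇒ n(n−1) = 2970. Since 55·54 = 2970, n = 55.

55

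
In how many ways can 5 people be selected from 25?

53130

This is C(25,5) = 53130.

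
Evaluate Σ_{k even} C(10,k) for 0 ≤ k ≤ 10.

512

Half of (1+1)^10 + (1−1)^10 gives the even-index sum: 2^9 = 512.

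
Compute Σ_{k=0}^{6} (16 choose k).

1 + 16 + 120 + 560 + 1820 + 4368 + 8008 = 14893.

14893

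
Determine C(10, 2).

45

C(10,2) = (10·9) / 2! = 90 / 2 = 45.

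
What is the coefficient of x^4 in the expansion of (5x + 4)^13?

117145600000

The general term is C(13,j)·(5x)^j·(4)^(13-j); the x^4 term has j = 4.
C(13,4) = 715.
Coefficient = C(13,4) · 5^4 · 4^9 = 715 · 625 · 262144 = 117145600000.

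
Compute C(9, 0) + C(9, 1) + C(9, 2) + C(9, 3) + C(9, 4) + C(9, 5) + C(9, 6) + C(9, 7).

1 + 9 + 36 + 84 + 126 + 126 + 84 + 36 = 502.

502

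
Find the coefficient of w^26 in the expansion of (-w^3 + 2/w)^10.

General term: C(10,j)·(-w^3)^j·(2/w)^(10-j), with w-exponent 3j − 1(10−j) = 4j − 10.
Set 4j − 10 = 26: j = 9.
C(10,9) = 10; (-1)^9 = -1; 2^1 = 2.
Coefficient = 10 · (-1) · 2 = -20.

-20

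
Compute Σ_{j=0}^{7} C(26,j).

1 + 26 + 325 + 2600 + 14950 + 65780 + 230230 + 657800 = 971712.

971712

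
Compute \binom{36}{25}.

600805296

C(36,25) = C(36,11) by symmetry.
C(36,11) = (36·35·34·33·32·31·30·29·28·27·26) / 11! = 23982224839372800 / 39916800 = 600805296.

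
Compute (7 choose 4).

35

C(7,4) = C(7,3) by symmetry.
C(7,3) = (7·6·5) / 3! = 210 / 6 = 35.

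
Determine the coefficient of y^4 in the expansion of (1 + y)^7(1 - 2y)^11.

Coefficient of y^4 = Σ_{j} C(7,j)·1^j·C(11,4-j)·(-2)^(4-j) for j from 0 to 4.
= 5280 + (-9240) + 4620 + (-770) + 35 = -75.

-75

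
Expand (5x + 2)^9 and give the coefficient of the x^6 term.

10500000

The general term is C(9,j)·(5x)^j·(2)^(9-j); the x^6 term has j = 6.
C(9,6) = 84.
Coefficient = C(9,6) · 5^6 · 2^3 = 84 · 15625 · 8 = 10500000.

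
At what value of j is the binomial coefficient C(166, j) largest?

C(166,j) is maximized at j = 166/2 = 83.

83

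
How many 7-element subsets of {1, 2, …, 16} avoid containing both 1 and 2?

All 7-subsets: C(16,7) = 11440. Those containing both fixed elements: C(14,5) = 2002.
11440 − 2002 = 9438.

9438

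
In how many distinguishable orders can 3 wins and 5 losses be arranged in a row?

56

Choose positions for the wins: C(8,3) = 56.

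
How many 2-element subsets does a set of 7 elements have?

21

C(7,2) = (7·6) / 2! = 42 / 2 = 21.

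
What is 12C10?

C(12,10) = C(12,2) by symmetry.
C(12,2) = (12·11) / 2! = 132 / 2 = 66.

66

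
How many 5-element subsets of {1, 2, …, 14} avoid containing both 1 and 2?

All 5-subsets: C(14,5) = 2002. Those containing both fixed elements: C(12,3) = 220.
2002 − 220 = 1782.

1782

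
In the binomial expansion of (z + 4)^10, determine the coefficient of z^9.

The general term is C(10,j)·(z)^j·(4)^(10-j); the z^9 term has j = 9.
C(10,9) = 10.
Coefficient = C(10,9) · 4^1 = 10 · 4 = 40.

40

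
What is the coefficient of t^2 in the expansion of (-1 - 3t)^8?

252

The general term is C(8,j)·(-1)^j·(-3t)^(8-j); the t^2 term has j = 6.
C(8,6) = 28.
Coefficient = C(8,6) · (-3)^2 = 28 · 9 = 252.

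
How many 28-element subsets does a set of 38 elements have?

472733756

C(38,28) = C(38,10) by symmetry.
C(38,10) = (38·37·36·35·34·33·32·31·30·29) / 10! = 1715456253772800 / 3628800 = 472733756.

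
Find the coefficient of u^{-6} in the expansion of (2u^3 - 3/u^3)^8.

General term: C(8,j)·(2u^3)^j·(-3/u^3)^(8-j), with u-exponent 3j − 3(8−j) = 6j − 24.
Set 6j − 24 = -6: j = 3.
C(8,3) = 56; 2^3 = 8; (-3)^5 = -243.
Coefficient = 56 · 8 · (-243) = -108864.

-108864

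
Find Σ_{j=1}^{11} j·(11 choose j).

Since j·C(11,j) = 11·C(10,j−1), the sum is 11·2^10 = 11·1024 = 11264.

11264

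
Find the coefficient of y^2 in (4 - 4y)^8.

1835008

The general term is C(8,j)·(4)^j·(-4y)^(8-j); the y^2 term has j = 6.
C(8,6) = 28.
Coefficient = C(8,6) · 4^6 · (-4)^2 = 28 · 4096 · 16 = 1835008.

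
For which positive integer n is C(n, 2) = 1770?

n(n−1)/2 = 1770 ⇒ n(n−1) = 3540. Since 60·59 = 3540, n = 60.

60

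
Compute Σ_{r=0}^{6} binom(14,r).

1 + 14 + 91 + 364 + 1001 + 2002 + 3003 = 6476.

6476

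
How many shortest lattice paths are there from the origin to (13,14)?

20058300

Each path is a sequence of 27 steps with 13 rights: C(27,13) = 20058300.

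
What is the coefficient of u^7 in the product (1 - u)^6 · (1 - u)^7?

Coefficient of u^7 = Σ_{j} C(6,j)·(-1)^j·C(7,7-j)·(-1)^(7-j) for j from 0 to 6.
= (-1) + (-42) + (-315) + (-700) + (-525) + (-126) + (-7) = -1716.

-1716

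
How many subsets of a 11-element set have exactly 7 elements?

Choose the 7 positions: C(11,7) = 330.

330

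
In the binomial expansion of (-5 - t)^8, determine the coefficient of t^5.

7000

The general term is C(8,j)·(-5)^j·(-t)^(8-j); the t^5 term has j = 3.
C(8,3) = 56.
Coefficient = C(8,3) · (-5)^3 · (-1)^5 = 56 · (-125) · (-1) = 7000.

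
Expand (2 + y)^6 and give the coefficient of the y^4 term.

The general term is C(6,j)·(2)^j·(y)^(6-j); the y^4 term has j = 2.
C(6,2) = 15.
Coefficient = C(6,2) · 2^2 = 15 · 4 = 60.

60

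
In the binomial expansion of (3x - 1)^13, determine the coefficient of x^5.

The general term is C(13,j)·(3x)^j·(-1)^(13-j); the x^5 term has j = 5.
C(13,5) = 1287.
Coefficient = C(13,5) · 3^5 = 1287 · 243 = 312741.

312741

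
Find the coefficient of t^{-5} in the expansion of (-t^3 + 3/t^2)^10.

-262440

General term: C(10,j)·(-t^3)^j·(3/t^2)^(10-j), with t-exponent 3j − 2(10−j) = 5j − 20.
Set 5j − 20 = -5: j = 3.
C(10,3) = 120; (-1)^3 = -1; 3^7 = 2187.
Coefficient = 120 · (-1) · 2187 = -262440.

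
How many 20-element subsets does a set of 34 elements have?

1391975640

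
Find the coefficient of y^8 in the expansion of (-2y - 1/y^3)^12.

24576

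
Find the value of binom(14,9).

2002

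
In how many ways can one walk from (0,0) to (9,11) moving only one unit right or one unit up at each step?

167960

Each path is a sequence of 20 steps with 9 rights: C(20,9) = 167960.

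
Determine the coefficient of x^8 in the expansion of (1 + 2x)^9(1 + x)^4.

Coefficient of x^8 = Σ_{j} C(9,j)·2^j·C(4,8-j)·1^(8-j) for j from 4 to 8.
= 2016 + 16128 + 32256 + 18432 + 2304 = 71136.

71136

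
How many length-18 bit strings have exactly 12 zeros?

18564

Choose the 12 positions: C(18,12) = 18564.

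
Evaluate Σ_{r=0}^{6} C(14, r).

6476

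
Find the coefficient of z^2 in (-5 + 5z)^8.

10937500

The general term is C(8,j)·(-5)^j·(5z)^(8-j); the z^2 term has j = 6.
C(8,6) = 28.
Coefficient = C(8,6) · (-5)^6 · 5^2 = 28 · 15625 · 25 = 10937500.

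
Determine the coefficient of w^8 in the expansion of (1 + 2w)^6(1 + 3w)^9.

12482505

Coefficient of w^8 = Σ_{j} C(6,j)·2^j·C(9,8-j)·3^(8-j) for j from 0 to 6.
= 59049 + 944784 + 3674160 + 4898880 + 2449440 + 435456 + 20736 = 12482505.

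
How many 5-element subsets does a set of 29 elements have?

C(29,5) = (29·28·27·26·25) / 5! = 14250600 / 120 = 118755.

118755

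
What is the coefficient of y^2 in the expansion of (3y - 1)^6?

The general term is C(6,j)·(3y)^j·(-1)^(6-j); the y^2 term has j = 2.
C(6,2) = 15.
Coefficient = C(6,2) · 3^2 = 15 · 9 = 135.

135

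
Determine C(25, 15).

3268760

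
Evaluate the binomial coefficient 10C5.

252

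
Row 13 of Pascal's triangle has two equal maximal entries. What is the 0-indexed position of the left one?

For odd n = 13, C(13,r) peaks at r = (n−1)/2 and (n+1)/2; the lesser is 6.

6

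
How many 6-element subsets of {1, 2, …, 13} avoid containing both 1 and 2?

1386

All 6-subsets: C(13,6) = 1716. Those containing both fixed elements: C(11,4) = 330.
1716 − 330 = 1386.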